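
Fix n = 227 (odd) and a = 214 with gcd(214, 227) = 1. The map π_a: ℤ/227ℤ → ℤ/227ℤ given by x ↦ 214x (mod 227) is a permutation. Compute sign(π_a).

+1

Trace 62: π^k(62) = [62, 102, 36, 213, 182, 131, 113] for k=0..6.
π_214 has 3 disjoint cycles with lengths [113, 113, 1] on {0,…,226}.
n − c = 227 − 3 = 224; sign = (−1)^224 = +1.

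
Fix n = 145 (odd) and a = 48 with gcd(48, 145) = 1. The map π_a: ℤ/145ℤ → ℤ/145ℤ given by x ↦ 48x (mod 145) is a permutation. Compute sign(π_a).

+1

Start at x=133: 133 → 4 → 47 → 81 → 118 → 9 → 142 → … (one orbit).
Cycle type of π: 28×5 + 4 + 1; total 7 cycles.
Σ(ℓ_i−1) = 145−7 = 138; sign = (−1)^138 = +1.
Via Zolotarev, sign(π_{48}) = (48|145) = +1.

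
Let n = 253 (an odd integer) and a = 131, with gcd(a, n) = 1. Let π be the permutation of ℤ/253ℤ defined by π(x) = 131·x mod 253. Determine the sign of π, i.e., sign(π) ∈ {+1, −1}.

Trace 177: π^k(177) = [177, 164, 232, 32, 144, 142, 133] for k=0..6.
Cycle lengths of π_131 on ℤ/253ℤ: [22, 22, 22, 22, 22, 22, 22, 22, 22, 22, 11, 11, 2, 2, 2, 2, 2, 1]; 18 cycles in total.
18 cycles on 253: each ℓ→(−1)^(ℓ−1), product (−1)^235 = -1.

-1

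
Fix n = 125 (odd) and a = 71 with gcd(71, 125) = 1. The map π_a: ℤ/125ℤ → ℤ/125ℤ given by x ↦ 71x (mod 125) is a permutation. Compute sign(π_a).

+1

Start at x=116: 116 → 111 → 6 → 51 → 121 → 91 → 86 → … (one orbit).
The orbit structure of x ↦ 71x mod 125: 13 orbits of sizes [25, 25, 25, 25, 5, 5, 5, 5, 1, 1, 1, 1, 1].
With 13 cycles on 125 points, sign = (−1)^{125−13} = +1.
Via Zolotarev, sign(π_{71}) = (71|125) = +1.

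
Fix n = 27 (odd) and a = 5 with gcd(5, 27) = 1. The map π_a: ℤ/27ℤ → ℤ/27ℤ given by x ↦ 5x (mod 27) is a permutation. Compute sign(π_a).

Start at x=7: 7 → 8 → 13 → 11 → 1 → 5 → 25 → … (one orbit).
Cycle type of π: 18 + 6 + 2 + 1; total 4 cycles.
Σ(ℓ_i−1) = 27−4 = 23; sign = (−1)^23 = -1.

-1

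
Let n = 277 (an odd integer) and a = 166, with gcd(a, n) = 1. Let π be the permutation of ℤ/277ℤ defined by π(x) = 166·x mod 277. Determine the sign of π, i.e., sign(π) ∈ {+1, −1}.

Orbit of 67 under x↦166x: [67, 42, 47, 46, 157, 24, 106]… (length divides ord_277(166)).
π_166 has 2 disjoint cycles with lengths [276, 1] on {0,…,276}.
277 − 2 = 275 transpositions; sign(π) = (−1)^275 = -1.
The Jacobi symbol (166|277) = -1 (Zolotarev) agrees.

-1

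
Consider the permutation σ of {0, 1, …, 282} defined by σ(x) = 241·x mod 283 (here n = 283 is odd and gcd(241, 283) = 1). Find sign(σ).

Trace 232: π^k(232) = [232, 161, 30, 155, 282, 42, 217] for k=0..6.
4 cycles of lengths [94, 94, 94, 1].
4 cycles on 283: each ℓ→(−1)^(ℓ−1), product (−1)^279 = -1.
Check: (241/283) = -1 by Zolotarev.

-1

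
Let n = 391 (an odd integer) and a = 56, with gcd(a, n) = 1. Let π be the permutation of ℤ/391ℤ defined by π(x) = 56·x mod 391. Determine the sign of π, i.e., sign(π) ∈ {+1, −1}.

+1

Trace 313: π^k(313) = [313, 324, 158, 246, 91, 13, 337] for k=0..6.
5 cycles of lengths [176, 176, 22, 16, 1].
sign(π) = (−1)^{n − #cycles} = (−1)^{391−5} = (−1)^386 = +1.
Via Zolotarev, sign(π_{56}) = (56|391) = +1.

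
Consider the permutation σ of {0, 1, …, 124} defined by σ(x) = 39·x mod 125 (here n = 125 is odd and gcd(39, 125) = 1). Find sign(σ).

+1

Trace 36: π^k(36) = [36, 29, 6, 109, 1, 39, 21] for k=0..6.
π_39 has 7 disjoint cycles with lengths [50, 50, 10, 10, 2, 2, 1] on {0,…,124}.
n − c = 125 − 7 = 118; sign = (−1)^118 = +1.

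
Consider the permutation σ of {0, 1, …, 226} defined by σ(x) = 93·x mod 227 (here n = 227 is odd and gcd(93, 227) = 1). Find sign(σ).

-1

Start at x=206: 206 → 90 → 198 → 27 → 14 → 167 → 95 → … (one orbit).
Cycle lengths of π_93 on ℤ/227ℤ: [226, 1]; 2 cycles in total.
With 2 cycles on 227 points, sign = (−1)^{227−2} = -1.
Check: (93/227) = -1 by Zolotarev.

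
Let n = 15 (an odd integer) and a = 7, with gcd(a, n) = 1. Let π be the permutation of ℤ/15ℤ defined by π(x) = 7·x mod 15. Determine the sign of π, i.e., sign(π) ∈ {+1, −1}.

Orbit of 4 under x↦7x: [4, 13, 1, 7]… (length divides ord_15(7)).
The orbit structure of x ↦ 7x mod 15: 6 orbits of sizes [4, 4, 4, 1, 1, 1].
n − c = 15 − 6 = 9; sign = (−1)^9 = -1.

-1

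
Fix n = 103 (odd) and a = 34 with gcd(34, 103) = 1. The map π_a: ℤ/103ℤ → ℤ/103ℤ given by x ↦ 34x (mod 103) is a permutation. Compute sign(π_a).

+1

Trace 66: π^k(66) = [66, 81, 76, 9, 100, 1, 34] for k=0..6.
Cycle lengths of π_34 on ℤ/103ℤ: [17, 17, 17, 17, 17, 17, 1]; 7 cycles in total.
With 7 cycles on 103 points, sign = (−1)^{103−7} = +1.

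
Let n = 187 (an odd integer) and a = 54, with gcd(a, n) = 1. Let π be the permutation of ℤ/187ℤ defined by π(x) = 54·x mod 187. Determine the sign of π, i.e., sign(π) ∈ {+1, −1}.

Trace 89: π^k(89) = [89, 131, 155, 142, 1, 54, 111] for k=0..6.
π_54 has 17 disjoint cycles with lengths [16, 16, 16, 16, 16, 16, 16, 16, 16, 16, 16, 2, 2, 2, 2, 2, 1] on {0,…,186}.
n − c = 187 − 17 = 170; sign = (−1)^170 = +1.
Check: (54/187) = +1 by Zolotarev.

+1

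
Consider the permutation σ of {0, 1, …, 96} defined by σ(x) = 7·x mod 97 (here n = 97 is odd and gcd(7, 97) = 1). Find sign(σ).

Start at x=42: 42 → 3 → 21 → 50 → 59 → 25 → 78 → … (one orbit).
π_7 has 2 disjoint cycles with lengths [96, 1] on {0,…,96}.
97 − 2 = 95 transpositions; sign(π) = (−1)^95 = -1.
Check: (7/97) = -1 by Zolotarev.

-1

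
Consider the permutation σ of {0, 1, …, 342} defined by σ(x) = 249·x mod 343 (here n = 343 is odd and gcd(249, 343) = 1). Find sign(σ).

Orbit of 312 under x↦249x: [312, 170, 141, 123, 100, 204, 32]… (length divides ord_343(249)).
7 cycles of lengths [147, 147, 21, 21, 3, 3, 1].
Σ(ℓ_i−1) = 343−7 = 336; sign = (−1)^336 = +1.

+1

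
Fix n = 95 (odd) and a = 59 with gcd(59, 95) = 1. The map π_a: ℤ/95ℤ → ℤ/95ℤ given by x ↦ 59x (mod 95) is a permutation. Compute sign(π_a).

-1

Trace 61: π^k(61) = [61, 84, 16, 89, 26, 14, 66] for k=0..6.
Decompose π into cycles: lengths [18, 18, 18, 18, 18, 2, 2, 1] (8 cycles, including the fixed point 0).
8 cycles on 95: each ℓ→(−1)^(ℓ−1), product (−1)^87 = -1.
(59|95)_J = -1 (Zolotarev's lemma cross-check).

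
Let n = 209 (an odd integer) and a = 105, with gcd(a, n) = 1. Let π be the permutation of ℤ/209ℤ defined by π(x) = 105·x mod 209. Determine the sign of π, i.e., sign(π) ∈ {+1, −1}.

+1

Trace 49: π^k(49) = [49, 129, 169, 189, 199, 204, 102] for k=0..6.
Decompose π into cycles: lengths [90, 90, 18, 10, 1] (5 cycles, including the fixed point 0).
n − c = 209 − 5 = 204; sign = (−1)^204 = +1.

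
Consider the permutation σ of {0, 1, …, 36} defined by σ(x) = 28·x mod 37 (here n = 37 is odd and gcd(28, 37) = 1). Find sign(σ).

+1

Trace 26: π^k(26) = [26, 25, 34, 27, 16, 4, 1] for k=0..6.
Decompose π into cycles: lengths [18, 18, 1] (3 cycles, including the fixed point 0).
Σ(ℓ_i−1) = 37−3 = 34; sign = (−1)^34 = +1.
Via Zolotarev, sign(π_{28}) = (28|37) = +1.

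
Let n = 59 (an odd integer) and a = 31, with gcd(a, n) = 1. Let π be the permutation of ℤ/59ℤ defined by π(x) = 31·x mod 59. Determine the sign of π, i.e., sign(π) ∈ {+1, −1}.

Start at x=53: 53 → 50 → 16 → 24 → 36 → 54 → 22 → … (one orbit).
The orbit structure of x ↦ 31x mod 59: 2 orbits of sizes [58, 1].
2 cycles on 59: each ℓ→(−1)^(ℓ−1), product (−1)^57 = -1.

-1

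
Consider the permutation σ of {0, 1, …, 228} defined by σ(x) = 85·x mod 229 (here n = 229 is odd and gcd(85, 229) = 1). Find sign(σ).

+1

Orbit of 226 under x↦85x: [226, 203, 80, 159, 4, 111, 46]… (length divides ord_229(85)).
Cycle lengths of π_85 on ℤ/229ℤ: [114, 114, 1]; 3 cycles in total.
With 3 cycles on 229 points, sign = (−1)^{229−3} = +1.
Check: (85/229) = +1 by Zolotarev.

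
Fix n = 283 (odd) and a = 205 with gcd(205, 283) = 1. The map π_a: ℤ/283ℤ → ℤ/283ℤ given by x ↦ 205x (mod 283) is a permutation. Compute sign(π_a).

-1

Trace 212: π^k(212) = [212, 161, 177, 61, 53, 111, 115] for k=0..6.
The orbit structure of x ↦ 205x mod 283: 4 orbits of sizes [94, 94, 94, 1].
4 cycles on 283: each ℓ→(−1)^(ℓ−1), product (−1)^279 = -1.
(205|283)_J = -1 (Zolotarev's lemma cross-check).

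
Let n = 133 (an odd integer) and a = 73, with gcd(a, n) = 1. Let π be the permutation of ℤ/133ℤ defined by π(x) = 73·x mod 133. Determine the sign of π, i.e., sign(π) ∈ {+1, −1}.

Start at x=130: 130 → 47 → 106 → 24 → 23 → 83 → 74 → … (one orbit).
π_73 has 10 disjoint cycles with lengths [18, 18, 18, 18, 18, 18, 9, 9, 6, 1] on {0,…,132}.
Σ(ℓ_i−1) = 133−10 = 123; sign = (−1)^123 = -1.

-1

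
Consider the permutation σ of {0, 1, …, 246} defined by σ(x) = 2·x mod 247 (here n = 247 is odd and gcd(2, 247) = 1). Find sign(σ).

+1

Orbit of 18 under x↦2x: [18, 36, 72, 144, 41, 82, 164]… (length divides ord_247(2)).
The orbit structure of x ↦ 2x mod 247: 9 orbits of sizes [36, 36, 36, 36, 36, 36, 18, 12, 1].
Σ(ℓ_i−1) = 247−9 = 238; sign = (−1)^238 = +1.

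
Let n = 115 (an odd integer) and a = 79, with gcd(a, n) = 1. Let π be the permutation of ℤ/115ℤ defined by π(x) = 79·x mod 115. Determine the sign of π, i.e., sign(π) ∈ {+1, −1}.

Start at x=34: 34 → 41 → 19 → 6 → 14 → 71 → 89 → … (one orbit).
Decompose π into cycles: lengths [22, 22, 22, 22, 22, 2, 2, 1] (8 cycles, including the fixed point 0).
115 − 8 = 107 transpositions; sign(π) = (−1)^107 = -1.

-1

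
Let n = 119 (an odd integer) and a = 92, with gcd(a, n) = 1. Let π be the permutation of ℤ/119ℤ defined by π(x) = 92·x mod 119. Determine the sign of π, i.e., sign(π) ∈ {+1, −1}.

Orbit of 15 under x↦92x: [15, 71, 106, 113, 43, 29, 50]… (length divides ord_119(92)).
Cycle type of π: 16×7 + 1×7; total 14 cycles.
n − c = 119 − 14 = 105; sign = (−1)^105 = -1.

-1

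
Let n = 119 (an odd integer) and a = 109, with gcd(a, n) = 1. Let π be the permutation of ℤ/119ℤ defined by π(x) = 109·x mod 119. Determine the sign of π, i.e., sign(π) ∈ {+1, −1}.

Trace 11: π^k(11) = [11, 9, 29, 67, 44, 36, 116] for k=0..6.
6 cycles of lengths [48, 48, 16, 3, 3, 1].
sign(π) = (−1)^{n − #cycles} = (−1)^{119−6} = (−1)^113 = -1.
Zolotarev: (109|119) = -1, matching the cycle-count sign.

-1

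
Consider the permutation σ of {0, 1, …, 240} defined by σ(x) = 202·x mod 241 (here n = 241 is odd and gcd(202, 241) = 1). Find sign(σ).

Trace 222: π^k(222) = [222, 18, 21, 145, 129, 30, 35] for k=0..6.
Cycle type of π: 240 + 1; total 2 cycles.
2 cycles on 241: each ℓ→(−1)^(ℓ−1), product (−1)^239 = -1.

-1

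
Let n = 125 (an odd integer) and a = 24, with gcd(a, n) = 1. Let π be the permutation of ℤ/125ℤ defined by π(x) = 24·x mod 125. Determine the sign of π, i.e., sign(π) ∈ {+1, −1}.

Orbit of 51 under x↦24x: [51, 99, 1, 24, 76, 74, 26]… (length divides ord_125(24)).
Cycle lengths of π_24 on ℤ/125ℤ: [10, 10, 10, 10, 10, 10, 10, 10, 10, 10, 2, 2, 2, 2, 2, 2, 2, 2, 2, 2, 2, 2, 1]; 23 cycles in total.
23 cycles on 125: each ℓ→(−1)^(ℓ−1), product (−1)^102 = +1.
The Jacobi symbol (24|125) = +1 (Zolotarev) agrees.

+1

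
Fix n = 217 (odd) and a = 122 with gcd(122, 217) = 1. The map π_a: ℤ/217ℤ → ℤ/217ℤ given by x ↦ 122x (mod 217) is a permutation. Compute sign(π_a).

+1

Orbit of 64 under x↦122x: [64, 213, 163, 139, 32, 215, 190]… (length divides ord_217(122)).
Cycle lengths of π_122 on ℤ/217ℤ: [30, 30, 30, 30, 30, 30, 10, 10, 10, 6, 1]; 11 cycles in total.
11 cycles on 217: each ℓ→(−1)^(ℓ−1), product (−1)^206 = +1.
The Jacobi symbol (122|217) = +1 (Zolotarev) agrees.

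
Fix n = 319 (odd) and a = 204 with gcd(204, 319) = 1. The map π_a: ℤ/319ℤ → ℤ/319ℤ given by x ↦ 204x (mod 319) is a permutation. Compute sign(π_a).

Trace 146: π^k(146) = [146, 117, 262, 175, 291, 30, 59] for k=0..6.
Cycle type of π: 10×29 + 1×29; total 58 cycles.
Σ(ℓ_i−1) = 319−58 = 261; sign = (−1)^261 = -1.
The Jacobi symbol (204|319) = -1 (Zolotarev) agrees.

-1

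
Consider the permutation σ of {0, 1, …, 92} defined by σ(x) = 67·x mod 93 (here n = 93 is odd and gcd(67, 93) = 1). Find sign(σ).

Orbit of 25 under x↦67x: [25, 1, 67]… (length divides ord_93(67)).
Cycle lengths of π_67 on ℤ/93ℤ: [3, 3, 3, 3, 3, 3, 3, 3, 3, 3, 3, 3, 3, 3, 3, 3, 3, 3, 3, 3, 3, 3, 3, 3, 3, 3, 3, 3, 3, 3, 1, 1, 1]; 33 cycles in total.
With 33 cycles on 93 points, sign = (−1)^{93−33} = +1.

+1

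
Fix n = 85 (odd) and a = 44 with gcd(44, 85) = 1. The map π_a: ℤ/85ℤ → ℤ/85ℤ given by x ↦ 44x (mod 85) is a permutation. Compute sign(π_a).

Trace 44: π^k(44) = [44, 66, 14, 21, 74, 26, 39] for k=0..6.
Cycle type of π: 16×5 + 2×2 + 1; total 8 cycles.
sign(π) = (−1)^{n − #cycles} = (−1)^{85−8} = (−1)^77 = -1.
Zolotarev: (44|85) = -1, matching the cycle-count sign.

-1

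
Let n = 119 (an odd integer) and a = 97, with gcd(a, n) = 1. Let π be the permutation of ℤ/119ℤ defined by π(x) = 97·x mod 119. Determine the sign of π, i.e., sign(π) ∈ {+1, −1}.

+1

Trace 90: π^k(90) = [90, 43, 6, 106, 48, 15, 27] for k=0..6.
Decompose π into cycles: lengths [16, 16, 16, 16, 16, 16, 16, 2, 2, 2, 1] (11 cycles, including the fixed point 0).
119 − 11 = 108 transpositions; sign(π) = (−1)^108 = +1.
Check: (97/119) = +1 by Zolotarev.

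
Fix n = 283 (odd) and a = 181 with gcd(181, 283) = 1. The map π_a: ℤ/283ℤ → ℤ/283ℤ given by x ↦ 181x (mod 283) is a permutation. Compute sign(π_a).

+1

Trace 1: π^k(1) = [1, 181, 216, 42, 244, 16, 66] for k=0..6.
π_181 has 7 disjoint cycles with lengths [47, 47, 47, 47, 47, 47, 1] on {0,…,282}.
Σ(ℓ_i−1) = 283−7 = 276; sign = (−1)^276 = +1.
Zolotarev: (181|283) = +1, matching the cycle-count sign.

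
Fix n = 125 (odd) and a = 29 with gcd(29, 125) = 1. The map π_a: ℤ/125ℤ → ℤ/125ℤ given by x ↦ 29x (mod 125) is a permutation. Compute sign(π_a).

+1

Orbit of 99 under x↦29x: [99, 121, 9, 11, 69, 1, 29]… (length divides ord_125(29)).
Decompose π into cycles: lengths [50, 50, 10, 10, 2, 2, 1] (7 cycles, including the fixed point 0).
125 − 7 = 118 transpositions; sign(π) = (−1)^118 = +1.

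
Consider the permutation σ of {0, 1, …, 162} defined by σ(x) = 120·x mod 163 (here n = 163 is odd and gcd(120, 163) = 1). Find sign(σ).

-1

Trace 92: π^k(92) = [92, 119, 99, 144, 2, 77, 112] for k=0..6.
Cycle type of π: 162 + 1; total 2 cycles.
163 − 2 = 161 transpositions; sign(π) = (−1)^161 = -1.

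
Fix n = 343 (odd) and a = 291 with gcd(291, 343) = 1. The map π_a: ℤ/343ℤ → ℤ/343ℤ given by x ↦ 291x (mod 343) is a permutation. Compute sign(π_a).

Start at x=93: 93 → 309 → 53 → 331 → 281 → 137 → 79 → … (one orbit).
Cycle type of π: 147×2 + 21×2 + 3×2 + 1; total 7 cycles.
343 − 7 = 336 transpositions; sign(π) = (−1)^336 = +1.

+1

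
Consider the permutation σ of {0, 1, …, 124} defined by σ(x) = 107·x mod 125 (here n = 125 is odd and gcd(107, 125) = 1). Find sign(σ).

-1

Orbit of 57 under x↦107x: [57, 99, 93, 76, 7, 124, 18]… (length divides ord_125(107)).
Decompose π into cycles: lengths [20, 20, 20, 20, 20, 4, 4, 4, 4, 4, 4, 1] (12 cycles, including the fixed point 0).
Σ(ℓ_i−1) = 125−12 = 113; sign = (−1)^113 = -1.
(107|125)_J = -1 (Zolotarev's lemma cross-check).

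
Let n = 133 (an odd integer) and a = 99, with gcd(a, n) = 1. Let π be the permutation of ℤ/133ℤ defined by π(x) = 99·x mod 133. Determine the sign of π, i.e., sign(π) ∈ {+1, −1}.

+1

Start at x=120: 120 → 43 → 1 → 99 → 92 → 64 → 85 → … (one orbit).
Cycle lengths of π_99 on ℤ/133ℤ: [9, 9, 9, 9, 9, 9, 9, 9, 9, 9, 9, 9, 9, 9, 1, 1, 1, 1, 1, 1, 1]; 21 cycles in total.
21 cycles on 133: each ℓ→(−1)^(ℓ−1), product (−1)^112 = +1.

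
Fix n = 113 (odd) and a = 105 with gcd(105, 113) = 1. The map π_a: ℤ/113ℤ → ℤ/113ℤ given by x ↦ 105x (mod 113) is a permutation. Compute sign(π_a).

+1

Orbit of 112 under x↦105x: [112, 8, 49, 60, 85, 111, 16]… (length divides ord_113(105)).
The orbit structure of x ↦ 105x mod 113: 5 orbits of sizes [28, 28, 28, 28, 1].
sign(π) = (−1)^{n − #cycles} = (−1)^{113−5} = (−1)^108 = +1.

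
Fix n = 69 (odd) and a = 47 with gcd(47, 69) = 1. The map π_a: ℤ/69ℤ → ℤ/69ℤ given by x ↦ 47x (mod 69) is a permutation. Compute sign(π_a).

-1

Orbit of 1 under x↦47x: [1, 47]… (length divides ord_69(47)).
Cycle lengths of π_47 on ℤ/69ℤ: [2, 2, 2, 2, 2, 2, 2, 2, 2, 2, 2, 2, 2, 2, 2, 2, 2, 2, 2, 2, 2, 2, 2, 1, 1, 1, 1, 1, 1, 1, 1, 1, 1, 1, 1, 1, 1, 1, 1, 1, 1, 1, 1, 1, 1, 1]; 46 cycles in total.
46 cycles on 69: each ℓ→(−1)^(ℓ−1), product (−1)^23 = -1.
Check: (47/69) = -1 by Zolotarev.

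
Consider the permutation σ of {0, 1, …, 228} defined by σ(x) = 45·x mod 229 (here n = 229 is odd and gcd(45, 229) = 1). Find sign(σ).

Trace 176: π^k(176) = [176, 134, 76, 214, 12, 82, 26] for k=0..6.
Decompose π into cycles: lengths [114, 114, 1] (3 cycles, including the fixed point 0).
n − c = 229 − 3 = 226; sign = (−1)^226 = +1.

+1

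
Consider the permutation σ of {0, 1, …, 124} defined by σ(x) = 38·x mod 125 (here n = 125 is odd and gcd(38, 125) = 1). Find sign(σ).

-1

Trace 64: π^k(64) = [64, 57, 41, 58, 79, 2, 76] for k=0..6.
4 cycles of lengths [100, 20, 4, 1].
4 cycles on 125: each ℓ→(−1)^(ℓ−1), product (−1)^121 = -1.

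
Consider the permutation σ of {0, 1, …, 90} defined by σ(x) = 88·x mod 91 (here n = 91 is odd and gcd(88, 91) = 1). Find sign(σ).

+1

Start at x=64: 64 → 81 → 30 → 1 → 88 → 9 → 64 (one orbit).
Cycle lengths of π_88 on ℤ/91ℤ: [6, 6, 6, 6, 6, 6, 6, 6, 6, 6, 6, 6, 6, 6, 3, 3, 1]; 17 cycles in total.
sign(π) = (−1)^{n − #cycles} = (−1)^{91−17} = (−1)^74 = +1.
Check: (88/91) = +1 by Zolotarev.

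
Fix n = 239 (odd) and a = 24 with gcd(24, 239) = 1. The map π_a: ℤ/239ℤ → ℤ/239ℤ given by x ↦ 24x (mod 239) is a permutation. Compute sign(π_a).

Trace 44: π^k(44) = [44, 100, 10, 1, 24, 98, 201] for k=0..6.
Cycle lengths of π_24 on ℤ/239ℤ: [7, 7, 7, 7, 7, 7, 7, 7, 7, 7, 7, 7, 7, 7, 7, 7, 7, 7, 7, 7, 7, 7, 7, 7, 7, 7, 7, 7, 7, 7, 7, 7, 7, 7, 1]; 35 cycles in total.
239 − 35 = 204 transpositions; sign(π) = (−1)^204 = +1.
Via Zolotarev, sign(π_{24}) = (24|239) = +1.

+1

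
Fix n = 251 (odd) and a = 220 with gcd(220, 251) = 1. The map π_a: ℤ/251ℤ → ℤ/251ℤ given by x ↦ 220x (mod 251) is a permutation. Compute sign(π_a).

-1

Start at x=72: 72 → 27 → 167 → 94 → 98 → 225 → 53 → … (one orbit).
The orbit structure of x ↦ 220x mod 251: 2 orbits of sizes [250, 1].
sign(π) = (−1)^{n − #cycles} = (−1)^{251−2} = (−1)^249 = -1.
(220|251)_J = -1 (Zolotarev's lemma cross-check).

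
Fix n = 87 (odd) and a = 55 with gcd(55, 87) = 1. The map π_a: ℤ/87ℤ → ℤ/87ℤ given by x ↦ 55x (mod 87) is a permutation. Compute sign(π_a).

Orbit of 13 under x↦55x: [13, 19, 1, 55, 67, 31, 52]… (length divides ord_87(55)).
Cycle type of π: 28×3 + 1×3; total 6 cycles.
6 cycles on 87: each ℓ→(−1)^(ℓ−1), product (−1)^81 = -1.

-1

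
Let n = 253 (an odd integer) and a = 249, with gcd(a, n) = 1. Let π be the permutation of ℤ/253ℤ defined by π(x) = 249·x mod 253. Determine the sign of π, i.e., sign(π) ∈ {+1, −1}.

Trace 26: π^k(26) = [26, 149, 163, 107, 78, 194, 236] for k=0..6.
5 cycles of lengths [110, 110, 22, 10, 1].
n − c = 253 − 5 = 248; sign = (−1)^248 = +1.
Zolotarev: (249|253) = +1, matching the cycle-count sign.

+1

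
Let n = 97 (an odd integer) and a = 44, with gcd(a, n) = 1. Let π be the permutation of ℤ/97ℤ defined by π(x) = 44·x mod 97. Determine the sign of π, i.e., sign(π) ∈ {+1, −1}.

Start at x=61: 61 → 65 → 47 → 31 → 6 → 70 → 73 → … (one orbit).
Cycle lengths of π_44 on ℤ/97ℤ: [48, 48, 1]; 3 cycles in total.
With 3 cycles on 97 points, sign = (−1)^{97−3} = +1.

+1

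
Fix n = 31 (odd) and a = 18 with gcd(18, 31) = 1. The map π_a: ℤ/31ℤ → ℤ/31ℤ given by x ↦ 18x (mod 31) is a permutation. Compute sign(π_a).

+1

Start at x=1: 1 → 18 → 14 → 4 → 10 → 25 → 16 → … (one orbit).
Decompose π into cycles: lengths [15, 15, 1] (3 cycles, including the fixed point 0).
sign(π) = (−1)^{n − #cycles} = (−1)^{31−3} = (−1)^28 = +1.
The Jacobi symbol (18|31) = +1 (Zolotarev) agrees.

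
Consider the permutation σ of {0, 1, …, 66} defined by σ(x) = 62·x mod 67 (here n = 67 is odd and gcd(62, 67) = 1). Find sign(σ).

Start at x=24: 24 → 14 → 64 → 15 → 59 → 40 → 1 → … (one orbit).
Cycle lengths of π_62 on ℤ/67ℤ: [11, 11, 11, 11, 11, 11, 1]; 7 cycles in total.
Σ(ℓ_i−1) = 67−7 = 60; sign = (−1)^60 = +1.
The Jacobi symbol (62|67) = +1 (Zolotarev) agrees.

+1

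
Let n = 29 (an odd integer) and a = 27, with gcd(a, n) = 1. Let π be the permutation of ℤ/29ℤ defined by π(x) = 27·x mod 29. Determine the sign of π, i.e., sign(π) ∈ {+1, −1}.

-1

Orbit of 28 under x↦27x: [28, 2, 25, 8, 13, 3, 23]… (length divides ord_29(27)).
Cycle lengths of π_27 on ℤ/29ℤ: [28, 1]; 2 cycles in total.
sign(π) = (−1)^{n − #cycles} = (−1)^{29−2} = (−1)^27 = -1.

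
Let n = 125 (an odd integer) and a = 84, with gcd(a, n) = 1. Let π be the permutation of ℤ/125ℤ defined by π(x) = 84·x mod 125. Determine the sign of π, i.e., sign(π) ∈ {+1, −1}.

Orbit of 86 under x↦84x: [86, 99, 66, 44, 71, 89, 101]… (length divides ord_125(84)).
π_84 has 7 disjoint cycles with lengths [50, 50, 10, 10, 2, 2, 1] on {0,…,124}.
sign(π) = (−1)^{n − #cycles} = (−1)^{125−7} = (−1)^118 = +1.
Check: (84/125) = +1 by Zolotarev.

+1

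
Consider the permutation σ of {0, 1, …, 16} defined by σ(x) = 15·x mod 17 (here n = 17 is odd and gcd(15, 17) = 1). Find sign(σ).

Orbit of 1 under x↦15x: [1, 15, 4, 9, 16, 2, 13]… (length divides ord_17(15)).
3 cycles of lengths [8, 8, 1].
Σ(ℓ_i−1) = 17−3 = 14; sign = (−1)^14 = +1.
Zolotarev: (15|17) = +1, matching the cycle-count sign.

+1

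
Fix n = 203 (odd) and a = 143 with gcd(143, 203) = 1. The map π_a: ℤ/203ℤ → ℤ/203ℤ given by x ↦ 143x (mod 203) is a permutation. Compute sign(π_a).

Trace 151: π^k(151) = [151, 75, 169, 10, 9, 69, 123] for k=0..6.
Decompose π into cycles: lengths [84, 84, 28, 6, 1] (5 cycles, including the fixed point 0).
With 5 cycles on 203 points, sign = (−1)^{203−5} = +1.

+1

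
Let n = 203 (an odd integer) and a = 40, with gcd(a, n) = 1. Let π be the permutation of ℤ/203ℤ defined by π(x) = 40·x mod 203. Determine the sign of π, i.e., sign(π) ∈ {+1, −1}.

+1

Start at x=169: 169 → 61 → 4 → 160 → 107 → 17 → 71 → … (one orbit).
Cycle type of π: 84×2 + 28 + 6 + 1; total 5 cycles.
203 − 5 = 198 transpositions; sign(π) = (−1)^198 = +1.
Zolotarev: (40|203) = +1, matching the cycle-count sign.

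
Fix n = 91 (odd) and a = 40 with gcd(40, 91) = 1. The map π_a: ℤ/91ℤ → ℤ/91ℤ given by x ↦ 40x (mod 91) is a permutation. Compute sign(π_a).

-1

Orbit of 40 under x↦40x: [40, 53, 27, 79, 66, 1]… (length divides ord_91(40)).
The orbit structure of x ↦ 40x mod 91: 26 orbits of sizes [6, 6, 6, 6, 6, 6, 6, 6, 6, 6, 6, 6, 6, 1, 1, 1, 1, 1, 1, 1, 1, 1, 1, 1, 1, 1].
sign(π) = (−1)^{n − #cycles} = (−1)^{91−26} = (−1)^65 = -1.
Zolotarev: (40|91) = -1, matching the cycle-count sign.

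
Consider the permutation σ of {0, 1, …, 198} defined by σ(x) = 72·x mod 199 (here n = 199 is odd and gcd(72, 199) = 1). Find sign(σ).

+1

Orbit of 36 under x↦72x: [36, 5, 161, 50, 18, 102, 180]… (length divides ord_199(72)).
3 cycles of lengths [99, 99, 1].
3 cycles on 199: each ℓ→(−1)^(ℓ−1), product (−1)^196 = +1.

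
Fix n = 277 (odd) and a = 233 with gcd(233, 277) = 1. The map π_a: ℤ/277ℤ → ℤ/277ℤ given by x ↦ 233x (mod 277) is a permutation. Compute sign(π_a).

-1

Trace 58: π^k(58) = [58, 218, 103, 177, 245, 23, 96] for k=0..6.
The orbit structure of x ↦ 233x mod 277: 2 orbits of sizes [276, 1].
sign(π) = (−1)^{n − #cycles} = (−1)^{277−2} = (−1)^275 = -1.
Check: (233/277) = -1 by Zolotarev.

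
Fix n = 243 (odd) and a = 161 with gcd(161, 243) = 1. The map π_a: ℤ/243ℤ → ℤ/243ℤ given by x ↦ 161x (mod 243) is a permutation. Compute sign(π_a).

Start at x=82: 82 → 80 → 1 → 161 → 163 → 242 → 82 (one orbit).
The orbit structure of x ↦ 161x mod 243: 68 orbits of sizes [6, 6, 6, 6, 6, 6, 6, 6, 6, 6, 6, 6, 6, 6, 6, 6, 6, 6, 6, 6, 6, 6, 6, 6, 6, 6, 6, 2, 2, 2, 2, 2, 2, 2, 2, 2, 2, 2, 2, 2, 2, 2, 2, 2, 2, 2, 2, 2, 2, 2, 2, 2, 2, 2, 2, 2, 2, 2, 2, 2, 2, 2, 2, 2, 2, 2, 2, 1].
With 68 cycles on 243 points, sign = (−1)^{243−68} = -1.
Zolotarev: (161|243) = -1, matching the cycle-count sign.

-1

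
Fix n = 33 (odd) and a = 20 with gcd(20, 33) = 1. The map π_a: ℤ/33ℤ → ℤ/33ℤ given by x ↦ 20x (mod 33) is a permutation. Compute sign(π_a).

Orbit of 1 under x↦20x: [1, 20, 4, 14, 16, 23, 31]… (length divides ord_33(20)).
6 cycles of lengths [10, 10, 5, 5, 2, 1].
6 cycles on 33: each ℓ→(−1)^(ℓ−1), product (−1)^27 = -1.
Zolotarev: (20|33) = -1, matching the cycle-count sign.

-1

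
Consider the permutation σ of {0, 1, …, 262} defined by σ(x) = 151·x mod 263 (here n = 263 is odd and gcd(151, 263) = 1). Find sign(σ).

Orbit of 22 under x↦151x: [22, 166, 81, 133, 95, 143, 27]… (length divides ord_263(151)).
Decompose π into cycles: lengths [131, 131, 1] (3 cycles, including the fixed point 0).
With 3 cycles on 263 points, sign = (−1)^{263−3} = +1.
Via Zolotarev, sign(π_{151}) = (151|263) = +1.

+1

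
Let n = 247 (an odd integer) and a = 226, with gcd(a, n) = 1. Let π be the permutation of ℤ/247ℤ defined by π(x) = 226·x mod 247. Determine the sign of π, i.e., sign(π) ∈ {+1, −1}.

-1

Start at x=142: 142 → 229 → 131 → 213 → 220 → 73 → 196 → … (one orbit).
π_226 has 12 disjoint cycles with lengths [36, 36, 36, 36, 36, 36, 9, 9, 4, 4, 4, 1] on {0,…,246}.
With 12 cycles on 247 points, sign = (−1)^{247−12} = -1.
Via Zolotarev, sign(π_{226}) = (226|247) = -1.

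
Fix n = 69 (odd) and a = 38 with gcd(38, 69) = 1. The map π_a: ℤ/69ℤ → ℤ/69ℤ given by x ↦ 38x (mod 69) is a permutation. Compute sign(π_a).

+1

Trace 4: π^k(4) = [4, 14, 49, 68, 31, 5, 52] for k=0..6.
5 cycles of lengths [22, 22, 22, 2, 1].
With 5 cycles on 69 points, sign = (−1)^{69−5} = +1.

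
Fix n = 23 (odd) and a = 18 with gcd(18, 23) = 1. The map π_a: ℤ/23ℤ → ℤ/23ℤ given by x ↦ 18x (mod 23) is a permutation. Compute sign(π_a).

+1

Orbit of 8 under x↦18x: [8, 6, 16, 12, 9, 1, 18]… (length divides ord_23(18)).
Cycle type of π: 11×2 + 1; total 3 cycles.
3 cycles on 23: each ℓ→(−1)^(ℓ−1), product (−1)^20 = +1.
The Jacobi symbol (18|23) = +1 (Zolotarev) agrees.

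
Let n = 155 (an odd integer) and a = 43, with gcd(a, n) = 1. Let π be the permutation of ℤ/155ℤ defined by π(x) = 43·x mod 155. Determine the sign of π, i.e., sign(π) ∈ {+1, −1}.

+1

Orbit of 71 under x↦43x: [71, 108, 149, 52, 66, 48, 49]… (length divides ord_155(43)).
Decompose π into cycles: lengths [60, 60, 30, 4, 1] (5 cycles, including the fixed point 0).
155 − 5 = 150 transpositions; sign(π) = (−1)^150 = +1.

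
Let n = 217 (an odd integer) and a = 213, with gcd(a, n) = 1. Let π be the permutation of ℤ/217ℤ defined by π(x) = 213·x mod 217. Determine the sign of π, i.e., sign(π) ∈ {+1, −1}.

Start at x=139: 139 → 95 → 54 → 1 → 213 → 16 → 153 → … (one orbit).
The orbit structure of x ↦ 213x mod 217: 11 orbits of sizes [30, 30, 30, 30, 30, 30, 10, 10, 10, 6, 1].
217 − 11 = 206 transpositions; sign(π) = (−1)^206 = +1.

+1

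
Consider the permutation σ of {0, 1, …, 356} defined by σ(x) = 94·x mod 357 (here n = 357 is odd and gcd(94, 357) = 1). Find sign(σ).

-1

Start at x=304: 304 → 16 → 76 → 4 → 19 → 1 → 94 → … (one orbit).
π_94 has 24 disjoint cycles with lengths [24, 24, 24, 24, 24, 24, 24, 24, 24, 24, 24, 24, 8, 8, 8, 8, 8, 8, 6, 6, 6, 1, 1, 1] on {0,…,356}.
24 cycles on 357: each ℓ→(−1)^(ℓ−1), product (−1)^333 = -1.
The Jacobi symbol (94|357) = -1 (Zolotarev) agrees.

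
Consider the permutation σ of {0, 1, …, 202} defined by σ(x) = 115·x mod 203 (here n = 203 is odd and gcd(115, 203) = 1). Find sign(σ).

Start at x=115: 115 → 30 → 202 → 88 → 173 → 1 → 115 (one orbit).
Cycle type of π: 6×29 + 2×14 + 1; total 44 cycles.
n − c = 203 − 44 = 159; sign = (−1)^159 = -1.
The Jacobi symbol (115|203) = -1 (Zolotarev) agrees.

-1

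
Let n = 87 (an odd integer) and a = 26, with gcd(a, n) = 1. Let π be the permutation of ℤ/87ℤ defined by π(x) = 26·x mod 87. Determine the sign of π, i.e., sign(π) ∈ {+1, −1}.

+1

Trace 67: π^k(67) = [67, 2, 52, 47, 4, 17, 7] for k=0..6.
Decompose π into cycles: lengths [28, 28, 28, 2, 1] (5 cycles, including the fixed point 0).
sign(π) = (−1)^{n − #cycles} = (−1)^{87−5} = (−1)^82 = +1.
Via Zolotarev, sign(π_{26}) = (26|87) = +1.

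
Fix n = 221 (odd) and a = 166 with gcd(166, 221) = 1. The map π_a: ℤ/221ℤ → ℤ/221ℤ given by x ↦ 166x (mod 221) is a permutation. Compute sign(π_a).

Orbit of 16 under x↦166x: [16, 4, 1, 166, 152, 38, 120]… (length divides ord_221(166)).
23 cycles of lengths [12, 12, 12, 12, 12, 12, 12, 12, 12, 12, 12, 12, 12, 12, 12, 12, 6, 6, 4, 4, 4, 4, 1].
n − c = 221 − 23 = 198; sign = (−1)^198 = +1.
The Jacobi symbol (166|221) = +1 (Zolotarev) agrees.

+1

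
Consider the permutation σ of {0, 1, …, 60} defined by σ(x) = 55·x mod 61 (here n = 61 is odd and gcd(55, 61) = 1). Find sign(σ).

-1

Orbit of 6 under x↦55x: [6, 25, 33, 46, 29, 9, 7]… (length divides ord_61(55)).
Decompose π into cycles: lengths [60, 1] (2 cycles, including the fixed point 0).
61 − 2 = 59 transpositions; sign(π) = (−1)^59 = -1.
(55|61)_J = -1 (Zolotarev's lemma cross-check).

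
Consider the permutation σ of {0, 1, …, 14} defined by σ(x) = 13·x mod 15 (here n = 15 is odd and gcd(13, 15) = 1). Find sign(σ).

-1

Orbit of 1 under x↦13x: [1, 13, 4, 7]… (length divides ord_15(13)).
6 cycles of lengths [4, 4, 4, 1, 1, 1].
15 − 6 = 9 transpositions; sign(π) = (−1)^9 = -1.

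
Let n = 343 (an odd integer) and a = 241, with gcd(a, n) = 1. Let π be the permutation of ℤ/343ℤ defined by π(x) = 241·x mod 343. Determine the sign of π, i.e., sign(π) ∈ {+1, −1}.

-1

Trace 88: π^k(88) = [88, 285, 85, 248, 86, 146, 200] for k=0..6.
Cycle lengths of π_241 on ℤ/343ℤ: [294, 42, 6, 1]; 4 cycles in total.
343 − 4 = 339 transpositions; sign(π) = (−1)^339 = -1.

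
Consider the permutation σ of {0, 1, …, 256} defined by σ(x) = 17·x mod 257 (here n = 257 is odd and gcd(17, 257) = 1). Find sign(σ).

Start at x=64: 64 → 60 → 249 → 121 → 1 → 17 → 32 → … (one orbit).
Decompose π into cycles: lengths [32, 32, 32, 32, 32, 32, 32, 32, 1] (9 cycles, including the fixed point 0).
sign(π) = (−1)^{n − #cycles} = (−1)^{257−9} = (−1)^248 = +1.
(17|257)_J = +1 (Zolotarev's lemma cross-check).

+1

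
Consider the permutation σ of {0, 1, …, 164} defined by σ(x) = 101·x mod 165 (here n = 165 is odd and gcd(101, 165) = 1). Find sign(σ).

+1

Orbit of 31 under x↦101x: [31, 161, 91, 116, 1, 101, 136]… (length divides ord_165(101)).
25 cycles of lengths [10, 10, 10, 10, 10, 10, 10, 10, 10, 10, 10, 10, 10, 10, 10, 2, 2, 2, 2, 2, 1, 1, 1, 1, 1].
Σ(ℓ_i−1) = 165−25 = 140; sign = (−1)^140 = +1.
Via Zolotarev, sign(π_{101}) = (101|165) = +1.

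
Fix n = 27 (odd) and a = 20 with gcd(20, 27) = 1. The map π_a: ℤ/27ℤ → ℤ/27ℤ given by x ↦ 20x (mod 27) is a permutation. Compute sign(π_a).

Start at x=25: 25 → 14 → 10 → 11 → 4 → 26 → 7 → … (one orbit).
π_20 has 4 disjoint cycles with lengths [18, 6, 2, 1] on {0,…,26}.
With 4 cycles on 27 points, sign = (−1)^{27−4} = -1.
(20|27)_J = -1 (Zolotarev's lemma cross-check).

-1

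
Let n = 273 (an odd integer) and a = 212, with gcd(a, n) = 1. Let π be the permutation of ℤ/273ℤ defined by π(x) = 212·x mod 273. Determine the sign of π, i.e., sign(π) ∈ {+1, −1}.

-1

Trace 172: π^k(172) = [172, 155, 100, 179, 1, 212] for k=0..5.
The orbit structure of x ↦ 212x mod 273: 48 orbits of sizes [6, 6, 6, 6, 6, 6, 6, 6, 6, 6, 6, 6, 6, 6, 6, 6, 6, 6, 6, 6, 6, 6, 6, 6, 6, 6, 6, 6, 6, 6, 6, 6, 6, 6, 6, 6, 6, 6, 6, 6, 6, 6, 6, 6, 3, 3, 2, 1].
n − c = 273 − 48 = 225; sign = (−1)^225 = -1.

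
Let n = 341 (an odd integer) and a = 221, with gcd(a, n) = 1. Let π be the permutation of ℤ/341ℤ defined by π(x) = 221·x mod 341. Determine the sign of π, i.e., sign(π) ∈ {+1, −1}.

Trace 78: π^k(78) = [78, 188, 287, 1, 221] for k=0..4.
Cycle type of π: 5×66 + 1×11; total 77 cycles.
Σ(ℓ_i−1) = 341−77 = 264; sign = (−1)^264 = +1.
Via Zolotarev, sign(π_{221}) = (221|341) = +1.

+1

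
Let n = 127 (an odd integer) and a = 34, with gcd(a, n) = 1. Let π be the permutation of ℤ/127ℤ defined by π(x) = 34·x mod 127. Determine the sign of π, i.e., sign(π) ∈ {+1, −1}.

Start at x=79: 79 → 19 → 11 → 120 → 16 → 36 → 81 → … (one orbit).
Decompose π into cycles: lengths [63, 63, 1] (3 cycles, including the fixed point 0).
With 3 cycles on 127 points, sign = (−1)^{127−3} = +1.
Check: (34/127) = +1 by Zolotarev.

+1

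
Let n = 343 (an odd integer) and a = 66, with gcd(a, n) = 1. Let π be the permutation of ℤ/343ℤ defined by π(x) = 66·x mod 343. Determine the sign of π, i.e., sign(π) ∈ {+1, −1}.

-1

Start at x=213: 213 → 338 → 13 → 172 → 33 → 120 → 31 → … (one orbit).
π_66 has 4 disjoint cycles with lengths [294, 42, 6, 1] on {0,…,342}.
343 − 4 = 339 transpositions; sign(π) = (−1)^339 = -1.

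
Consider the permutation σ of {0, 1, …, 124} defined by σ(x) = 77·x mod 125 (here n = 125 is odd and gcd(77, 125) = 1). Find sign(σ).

Orbit of 102 under x↦77x: [102, 104, 8, 116, 57, 14, 78]… (length divides ord_125(77)).
π_77 has 4 disjoint cycles with lengths [100, 20, 4, 1] on {0,…,124}.
n − c = 125 − 4 = 121; sign = (−1)^121 = -1.
Zolotarev: (77|125) = -1, matching the cycle-count sign.

-1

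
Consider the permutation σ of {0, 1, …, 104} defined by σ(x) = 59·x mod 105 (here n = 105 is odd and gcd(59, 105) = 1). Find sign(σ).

+1

Orbit of 16 under x↦59x: [16, 104, 46, 89, 1, 59]… (length divides ord_105(59)).
Cycle lengths of π_59 on ℤ/105ℤ: [6, 6, 6, 6, 6, 6, 6, 6, 6, 6, 6, 6, 6, 6, 6, 2, 2, 2, 2, 2, 2, 2, 1]; 23 cycles in total.
23 cycles on 105: each ℓ→(−1)^(ℓ−1), product (−1)^82 = +1.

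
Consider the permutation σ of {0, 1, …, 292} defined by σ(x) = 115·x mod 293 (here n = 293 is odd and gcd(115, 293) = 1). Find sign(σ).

Start at x=272: 272 → 222 → 39 → 90 → 95 → 84 → 284 → … (one orbit).
Cycle lengths of π_115 on ℤ/293ℤ: [73, 73, 73, 73, 1]; 5 cycles in total.
With 5 cycles on 293 points, sign = (−1)^{293−5} = +1.
(115|293)_J = +1 (Zolotarev's lemma cross-check).

+1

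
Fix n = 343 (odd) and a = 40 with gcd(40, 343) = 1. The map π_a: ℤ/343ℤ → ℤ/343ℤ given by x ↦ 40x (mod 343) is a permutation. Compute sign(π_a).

-1

Start at x=300: 300 → 338 → 143 → 232 → 19 → 74 → 216 → … (one orbit).
The orbit structure of x ↦ 40x mod 343: 4 orbits of sizes [294, 42, 6, 1].
With 4 cycles on 343 points, sign = (−1)^{343−4} = -1.
The Jacobi symbol (40|343) = -1 (Zolotarev) agrees.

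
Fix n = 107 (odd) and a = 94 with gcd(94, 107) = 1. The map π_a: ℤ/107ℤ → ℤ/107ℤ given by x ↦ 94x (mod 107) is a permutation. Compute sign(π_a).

-1

Start at x=61: 61 → 63 → 37 → 54 → 47 → 31 → 25 → … (one orbit).
Decompose π into cycles: lengths [106, 1] (2 cycles, including the fixed point 0).
n − c = 107 − 2 = 105; sign = (−1)^105 = -1.
(94|107)_J = -1 (Zolotarev's lemma cross-check).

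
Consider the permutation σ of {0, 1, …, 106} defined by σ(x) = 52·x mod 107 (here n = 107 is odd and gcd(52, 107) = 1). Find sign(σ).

+1

Start at x=40: 40 → 47 → 90 → 79 → 42 → 44 → 41 → … (one orbit).
Cycle type of π: 53×2 + 1; total 3 cycles.
sign(π) = (−1)^{n − #cycles} = (−1)^{107−3} = (−1)^104 = +1.
Check: (52/107) = +1 by Zolotarev.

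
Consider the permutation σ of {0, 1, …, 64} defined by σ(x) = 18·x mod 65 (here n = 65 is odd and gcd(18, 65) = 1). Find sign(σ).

Trace 64: π^k(64) = [64, 47, 1, 18] for k=0..3.
Decompose π into cycles: lengths [4, 4, 4, 4, 4, 4, 4, 4, 4, 4, 4, 4, 4, 4, 4, 4, 1] (17 cycles, including the fixed point 0).
n − c = 65 − 17 = 48; sign = (−1)^48 = +1.
Via Zolotarev, sign(π_{18}) = (18|65) = +1.

+1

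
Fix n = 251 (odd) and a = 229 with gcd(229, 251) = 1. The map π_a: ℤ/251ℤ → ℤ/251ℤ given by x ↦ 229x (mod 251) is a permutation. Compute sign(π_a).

-1

Start at x=136: 136 → 20 → 62 → 142 → 139 → 205 → 8 → … (one orbit).
2 cycles of lengths [250, 1].
sign(π) = (−1)^{n − #cycles} = (−1)^{251−2} = (−1)^249 = -1.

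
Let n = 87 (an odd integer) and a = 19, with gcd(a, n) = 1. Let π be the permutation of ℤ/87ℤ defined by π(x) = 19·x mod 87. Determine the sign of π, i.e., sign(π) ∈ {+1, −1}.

Orbit of 4 under x↦19x: [4, 76, 52, 31, 67, 55, 1]… (length divides ord_87(19)).
Decompose π into cycles: lengths [28, 28, 28, 1, 1, 1] (6 cycles, including the fixed point 0).
6 cycles on 87: each ℓ→(−1)^(ℓ−1), product (−1)^81 = -1.
The Jacobi symbol (19|87) = -1 (Zolotarev) agrees.

-1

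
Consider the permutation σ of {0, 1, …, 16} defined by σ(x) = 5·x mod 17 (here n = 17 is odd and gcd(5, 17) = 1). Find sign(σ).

-1

Orbit of 6 under x↦5x: [6, 13, 14, 2, 10, 16, 12]… (length divides ord_17(5)).
Decompose π into cycles: lengths [16, 1] (2 cycles, including the fixed point 0).
2 cycles on 17: each ℓ→(−1)^(ℓ−1), product (−1)^15 = -1.
Check: (5/17) = -1 by Zolotarev.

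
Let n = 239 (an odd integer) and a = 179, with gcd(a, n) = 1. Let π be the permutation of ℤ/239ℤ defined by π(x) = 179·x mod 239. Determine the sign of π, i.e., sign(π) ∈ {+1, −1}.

Trace 133: π^k(133) = [133, 146, 83, 39, 50, 107, 33] for k=0..6.
Cycle type of π: 238 + 1; total 2 cycles.
sign(π) = (−1)^{n − #cycles} = (−1)^{239−2} = (−1)^237 = -1.

-1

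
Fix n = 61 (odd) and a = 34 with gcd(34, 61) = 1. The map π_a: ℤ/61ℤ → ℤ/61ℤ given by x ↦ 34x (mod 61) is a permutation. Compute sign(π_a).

Start at x=58: 58 → 20 → 9 → 1 → 34 → 58 (one orbit).
Cycle lengths of π_34 on ℤ/61ℤ: [5, 5, 5, 5, 5, 5, 5, 5, 5, 5, 5, 5, 1]; 13 cycles in total.
sign(π) = (−1)^{n − #cycles} = (−1)^{61−13} = (−1)^48 = +1.

+1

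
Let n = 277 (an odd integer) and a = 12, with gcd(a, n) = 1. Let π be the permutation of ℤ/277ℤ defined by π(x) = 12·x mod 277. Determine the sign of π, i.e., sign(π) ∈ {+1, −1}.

+1

Start at x=186: 186 → 16 → 192 → 88 → 225 → 207 → 268 → … (one orbit).
Cycle type of π: 138×2 + 1; total 3 cycles.
With 3 cycles on 277 points, sign = (−1)^{277−3} = +1.
(12|277)_J = +1 (Zolotarev's lemma cross-check).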